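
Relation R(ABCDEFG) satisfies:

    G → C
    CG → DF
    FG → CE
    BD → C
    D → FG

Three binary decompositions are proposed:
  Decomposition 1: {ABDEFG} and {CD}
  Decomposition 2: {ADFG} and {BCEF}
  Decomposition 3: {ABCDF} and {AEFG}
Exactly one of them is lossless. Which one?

Decomposition 1: common = {D}, closure = {CDEFG} → lossless.
Decomposition 2: common = {F}, closure = {F} → lossy.
Decomposition 3: common = {AF}, closure = {AF} → lossy.

Decomposition 1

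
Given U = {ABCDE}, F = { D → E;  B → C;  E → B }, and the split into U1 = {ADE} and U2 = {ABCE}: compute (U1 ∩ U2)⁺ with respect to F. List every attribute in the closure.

U1 ∩ U2 = {AE}.
E → B applies, adding B
B → C applies, adding C
Closure: {ABCE}.

ABCE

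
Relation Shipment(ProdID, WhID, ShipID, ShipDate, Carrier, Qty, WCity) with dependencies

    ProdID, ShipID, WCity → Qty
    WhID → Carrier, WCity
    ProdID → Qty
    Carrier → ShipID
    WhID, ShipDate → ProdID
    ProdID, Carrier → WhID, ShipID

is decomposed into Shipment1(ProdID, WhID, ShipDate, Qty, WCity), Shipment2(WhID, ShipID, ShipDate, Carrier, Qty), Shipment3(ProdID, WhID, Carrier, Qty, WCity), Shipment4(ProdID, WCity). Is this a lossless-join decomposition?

Chase test. Columns are ProdID, WhID, ShipID, ShipDate, Carrier, Qty, WCity; row i has aⱼ where attribute j ∈ Shipmenti, else bᵢⱼ.
Initial tableau (one row per fragment):
  row 1: a1 a2 b13 a4 b15 a6 a7
  row 2: b21 a2 a3 a4 a5 a6 b27
  row 3: a1 a2 b33 b34 a5 a6 a7
  row 4: a1 b42 b43 b44 b45 b46 a7
Rows 1 and 2 agree on WhID; apply WhID→Carrier, WCity and equate their Carrier, WCity entries.
Rows 1 and 4 agree on ProdID; apply ProdID→Qty and equate their Qty entries.
Rows 1 and 2 agree on Carrier; apply Carrier→ShipID and equate their ShipID entries.
Rows 1 and 3 agree on Carrier; apply Carrier→ShipID and equate their ShipID entries.
Rows 1 and 2 agree on WhID, ShipDate; apply WhID, ShipDate→ProdID and equate their ProdID entries.
Row 1 is now all distinguished symbols — the join is lossless.

Yes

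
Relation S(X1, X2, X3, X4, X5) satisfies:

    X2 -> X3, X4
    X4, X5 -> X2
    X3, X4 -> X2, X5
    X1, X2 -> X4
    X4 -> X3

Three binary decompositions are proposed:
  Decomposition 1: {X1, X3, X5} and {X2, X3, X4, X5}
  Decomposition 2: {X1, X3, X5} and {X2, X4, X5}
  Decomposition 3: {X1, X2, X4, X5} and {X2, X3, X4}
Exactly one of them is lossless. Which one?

Decomposition 1: common = {X3, X5}, closure = {X3, X5} → lossy.
Decomposition 2: common = {X5}, closure = {X5} → lossy.
Decomposition 3: common = {X2, X4}, closure = {X2, X3, X4, X5} → lossless.

Decomposition 3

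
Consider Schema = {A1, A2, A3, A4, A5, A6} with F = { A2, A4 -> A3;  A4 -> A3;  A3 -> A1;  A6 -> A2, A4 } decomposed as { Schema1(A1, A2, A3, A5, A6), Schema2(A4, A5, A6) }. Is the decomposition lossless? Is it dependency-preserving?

lossless but not dependency-preserving

Lossless test: (A5, A6)⁺ = {A1, A2, A3, A4, A5, A6}, which contains all of one fragment — lossless.
Dependency preservation: the restricted closure of {A2, A4} across the fragments never reaches {A3}, so A2, A4 → A3 cannot be enforced without a join — not preserved.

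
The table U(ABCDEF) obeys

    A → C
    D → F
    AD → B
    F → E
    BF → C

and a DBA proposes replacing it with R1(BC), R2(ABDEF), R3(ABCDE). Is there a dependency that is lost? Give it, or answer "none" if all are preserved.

BF → C

Check BF → C: no single fragment contains all of {BCF}, and the restricted closure of {BF} across the fragments never reaches {C}.
A → C is preserved.
D → F is preserved.
AD → B is preserved.
F → E is preserved.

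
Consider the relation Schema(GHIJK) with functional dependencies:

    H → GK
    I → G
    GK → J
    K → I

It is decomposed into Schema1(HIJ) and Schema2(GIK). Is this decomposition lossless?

Common attributes: Schema1 ∩ Schema2 = {I}.
Closure of {I}: I → G applies, adding G. So (I)⁺ = {GI}.
The closure contains neither all of Schema1 = {HIJ} nor all of Schema2 = {GIK}, so the common attributes are not a superkey of either fragment. The join is lossy.

No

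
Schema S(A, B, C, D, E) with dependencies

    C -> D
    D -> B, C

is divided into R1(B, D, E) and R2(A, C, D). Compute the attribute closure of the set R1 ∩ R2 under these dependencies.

R1 ∩ R2 = {D}.
D → B, C applies, adding B, C
Closure: {B, C, D}.

B, C, D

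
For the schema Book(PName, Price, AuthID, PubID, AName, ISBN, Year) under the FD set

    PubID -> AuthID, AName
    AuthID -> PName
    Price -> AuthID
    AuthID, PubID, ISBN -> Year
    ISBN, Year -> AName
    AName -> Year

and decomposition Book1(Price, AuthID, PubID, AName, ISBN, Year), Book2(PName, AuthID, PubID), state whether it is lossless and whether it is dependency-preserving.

Lossless test: (AuthID, PubID)⁺ = {PName, AuthID, PubID, AName, Year}, which contains all of one fragment — lossless.
Dependency preservation: every FD's attributes lie within a single fragment, so each can be enforced locally — preserved.

lossless and dependency-preserving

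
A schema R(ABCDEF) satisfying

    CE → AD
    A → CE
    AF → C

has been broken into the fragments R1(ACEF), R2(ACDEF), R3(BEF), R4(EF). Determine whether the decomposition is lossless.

Chase test. Columns are ABCDEF; row i has aⱼ where attribute j ∈ Ri, else bᵢⱼ.
Initial tableau (one row per fragment):
  row 1: a1 b12 a3 b14 a5 a6
  row 2: a1 b22 a3 a4 a5 a6
  row 3: b31 a2 b33 b34 a5 a6
  row 4: b41 b42 b43 b44 a5 a6
Rows 1 and 2 agree on CE; apply CE→AD and equate their AD entries.
No row becomes fully distinguished — the join is lossy.

No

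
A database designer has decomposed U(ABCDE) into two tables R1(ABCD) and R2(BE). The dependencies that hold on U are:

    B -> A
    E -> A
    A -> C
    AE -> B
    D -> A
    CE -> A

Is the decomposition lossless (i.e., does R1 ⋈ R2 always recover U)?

Common attributes: R1 ∩ R2 = {B}.
Closure of {B}: B → A applies, adding A; A → C applies, adding C. So (B)⁺ = {ABC}.
The closure contains neither all of R1 = {ABCD} nor all of R2 = {BE}, so the common attributes are not a superkey of either fragment. The join is lossy.

No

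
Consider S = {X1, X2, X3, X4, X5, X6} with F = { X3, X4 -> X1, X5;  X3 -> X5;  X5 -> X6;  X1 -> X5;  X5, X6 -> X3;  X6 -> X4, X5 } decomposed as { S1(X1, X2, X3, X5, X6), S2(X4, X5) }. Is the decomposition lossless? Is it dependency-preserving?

lossless and dependency-preserving

Lossless test: (X5)⁺ = {X1, X3, X4, X5, X6}, which contains all of one fragment — lossless.
Dependency preservation: X3, X4 → X1, X5; X6 → X4, X5 are not contained in any single fragment, but the restricted closure of each left-hand side across the fragments still reaches the right-hand side; the remaining FDs each lie inside some fragment. All dependencies are preserved.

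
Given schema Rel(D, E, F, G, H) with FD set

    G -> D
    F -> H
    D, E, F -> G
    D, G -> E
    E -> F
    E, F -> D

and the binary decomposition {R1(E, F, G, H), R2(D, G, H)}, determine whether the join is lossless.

Common attributes: R1 ∩ R2 = {G, H}.
Closure of {G, H}: G → D applies, adding D; D, G → E applies, adding E; E → F applies, adding F. So (G, H)⁺ = {D, E, F, G, H}.
This closure contains every attribute of R1, so R1 ∩ R2 → R1. The join is lossless.

Yes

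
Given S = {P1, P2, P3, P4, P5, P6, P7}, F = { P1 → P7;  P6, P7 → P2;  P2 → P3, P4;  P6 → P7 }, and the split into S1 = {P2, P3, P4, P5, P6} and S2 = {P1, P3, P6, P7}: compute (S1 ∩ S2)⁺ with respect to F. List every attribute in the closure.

P2, P3, P4, P6, P7

S1 ∩ S2 = {P3, P6}.
P6 → P7 applies, adding P7
P6, P7 → P2 applies, adding P2
P2 → P3, P4 applies, adding P4
Closure: {P2, P3, P4, P6, P7}.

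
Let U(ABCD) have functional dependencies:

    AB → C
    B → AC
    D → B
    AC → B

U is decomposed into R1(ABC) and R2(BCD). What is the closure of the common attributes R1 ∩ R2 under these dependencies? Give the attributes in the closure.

ABC

R1 ∩ R2 = {BC}.
B → AC applies, adding A
Closure: {ABC}.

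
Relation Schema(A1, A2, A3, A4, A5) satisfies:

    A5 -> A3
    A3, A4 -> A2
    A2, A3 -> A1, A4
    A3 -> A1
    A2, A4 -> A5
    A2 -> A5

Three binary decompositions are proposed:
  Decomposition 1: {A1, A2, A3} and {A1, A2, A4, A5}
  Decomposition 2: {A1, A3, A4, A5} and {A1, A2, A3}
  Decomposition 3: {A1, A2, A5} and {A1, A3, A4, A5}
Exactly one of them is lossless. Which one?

Decomposition 1

Decomposition 1: common = {A1, A2}, closure = {A1, A2, A3, A4, A5} → lossless.
Decomposition 2: common = {A1, A3}, closure = {A1, A3} → lossy.
Decomposition 3: common = {A1, A5}, closure = {A1, A3, A5} → lossy.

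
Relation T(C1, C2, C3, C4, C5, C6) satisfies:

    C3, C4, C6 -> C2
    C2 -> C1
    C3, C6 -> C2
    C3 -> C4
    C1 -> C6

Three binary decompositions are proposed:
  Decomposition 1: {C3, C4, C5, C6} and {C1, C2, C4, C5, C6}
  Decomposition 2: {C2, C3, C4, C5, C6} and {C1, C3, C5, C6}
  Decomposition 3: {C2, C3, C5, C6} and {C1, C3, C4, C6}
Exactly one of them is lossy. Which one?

Decomposition 1: common = {C4, C5, C6}, closure = {C4, C5, C6} → lossy.
Decomposition 2: common = {C3, C5, C6}, closure = {C1, C2, C3, C4, C5, C6} → lossless.
Decomposition 3: common = {C3, C6}, closure = {C1, C2, C3, C4, C6} → lossless.

Decomposition 1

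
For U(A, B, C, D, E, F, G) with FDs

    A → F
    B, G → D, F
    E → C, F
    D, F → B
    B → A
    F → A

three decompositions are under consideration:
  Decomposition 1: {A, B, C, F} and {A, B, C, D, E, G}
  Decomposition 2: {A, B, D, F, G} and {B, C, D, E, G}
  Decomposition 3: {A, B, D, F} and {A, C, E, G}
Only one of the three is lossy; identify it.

Decomposition 1: common = {A, B, C}, closure = {A, B, C, F} → lossless.
Decomposition 2: common = {B, D, G}, closure = {A, B, D, F, G} → lossless.
Decomposition 3: common = {A}, closure = {A, F} → lossy.

Decomposition 3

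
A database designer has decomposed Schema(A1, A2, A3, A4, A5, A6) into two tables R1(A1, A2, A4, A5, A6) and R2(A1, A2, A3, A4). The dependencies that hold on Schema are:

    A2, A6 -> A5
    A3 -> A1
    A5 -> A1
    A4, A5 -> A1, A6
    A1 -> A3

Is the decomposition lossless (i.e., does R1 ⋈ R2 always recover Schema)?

Common attributes: R1 ∩ R2 = {A1, A2, A4}.
Closure of {A1, A2, A4}: A1 → A3 applies, adding A3. So (A1, A2, A4)⁺ = {A1, A2, A3, A4}.
This closure contains every attribute of R2, so R1 ∩ R2 → R2. The join is lossless.

Yes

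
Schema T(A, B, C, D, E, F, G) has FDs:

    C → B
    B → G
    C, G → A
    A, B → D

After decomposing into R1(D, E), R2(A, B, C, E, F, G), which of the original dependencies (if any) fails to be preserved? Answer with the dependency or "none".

A, B → D

Check A, B → D: no single fragment contains all of {A, B, D}, and the restricted closure of {A, B} across the fragments never reaches {D}.
C → B is preserved.
B → G is preserved.
C, G → A is preserved.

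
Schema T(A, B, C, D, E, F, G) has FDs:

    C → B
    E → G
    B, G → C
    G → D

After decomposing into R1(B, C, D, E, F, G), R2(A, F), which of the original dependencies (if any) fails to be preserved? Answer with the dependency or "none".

none

C → B lies within R1.
E → G lies within R1.
B, G → C lies within R1.
G → D lies within R1.
Every dependency is enforceable on the fragments, so the decomposition is dependency-preserving.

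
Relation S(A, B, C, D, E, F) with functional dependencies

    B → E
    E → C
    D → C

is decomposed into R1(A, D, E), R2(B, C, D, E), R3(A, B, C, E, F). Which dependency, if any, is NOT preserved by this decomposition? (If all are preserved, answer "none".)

none

B → E lies within R2.
E → C lies within R2.
D → C lies within R2.
Every dependency is enforceable on the fragments, so the decomposition is dependency-preserving.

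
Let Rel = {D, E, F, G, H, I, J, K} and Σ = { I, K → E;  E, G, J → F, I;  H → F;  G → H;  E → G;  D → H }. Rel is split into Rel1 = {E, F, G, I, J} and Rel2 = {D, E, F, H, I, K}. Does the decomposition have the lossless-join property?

Common attributes: Rel1 ∩ Rel2 = {E, F, I}.
Closure of {E, F, I}: E → G applies, adding G; G → H applies, adding H. So (E, F, I)⁺ = {E, F, G, H, I}.
The closure contains neither all of Rel1 = {E, F, G, I, J} nor all of Rel2 = {D, E, F, H, I, K}, so the common attributes are not a superkey of either fragment. The join is lossy.

No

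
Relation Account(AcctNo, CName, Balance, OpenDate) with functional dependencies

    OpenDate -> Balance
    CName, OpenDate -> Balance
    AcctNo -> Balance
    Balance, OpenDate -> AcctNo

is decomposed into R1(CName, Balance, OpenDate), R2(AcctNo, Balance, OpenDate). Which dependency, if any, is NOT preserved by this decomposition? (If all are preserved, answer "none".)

none

OpenDate → Balance lies within R1.
CName, OpenDate → Balance lies within R1.
AcctNo → Balance lies within R2.
Balance, OpenDate → AcctNo lies within R2.
Every dependency is enforceable on the fragments, so the decomposition is dependency-preserving.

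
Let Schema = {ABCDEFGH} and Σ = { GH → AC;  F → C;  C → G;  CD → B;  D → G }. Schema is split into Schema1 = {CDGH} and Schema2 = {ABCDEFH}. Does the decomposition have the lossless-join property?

Common attributes: Schema1 ∩ Schema2 = {CDH}.
Closure of {CDH}: C → G applies, adding G; CD → B applies, adding B; GH → AC applies, adding A. So (CDH)⁺ = {ABCDGH}.
This closure contains every attribute of Schema1, so Schema1 ∩ Schema2 → Schema1. The join is lossless.

Yes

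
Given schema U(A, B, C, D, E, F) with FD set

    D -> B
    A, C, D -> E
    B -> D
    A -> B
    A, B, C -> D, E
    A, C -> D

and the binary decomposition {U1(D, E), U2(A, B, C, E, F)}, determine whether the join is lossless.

Common attributes: U1 ∩ U2 = {E}.
No dependency enlarges {E}, so (E)⁺ = {E}.
The closure contains neither all of U1 = {D, E} nor all of U2 = {A, B, C, E, F}, so the common attributes are not a superkey of either fragment. The join is lossy.

No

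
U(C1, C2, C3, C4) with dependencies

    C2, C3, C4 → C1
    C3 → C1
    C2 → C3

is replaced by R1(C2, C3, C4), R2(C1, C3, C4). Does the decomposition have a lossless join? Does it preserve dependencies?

Lossless test: (C3, C4)⁺ = {C1, C3, C4}, which contains all of one fragment — lossless.
Dependency preservation: C2, C3, C4 → C1 is not contained in any single fragment, but the restricted closure of its left-hand side across the fragments still reaches the right-hand side; the remaining FDs each lie inside some fragment. All dependencies are preserved.

lossless and dependency-preserving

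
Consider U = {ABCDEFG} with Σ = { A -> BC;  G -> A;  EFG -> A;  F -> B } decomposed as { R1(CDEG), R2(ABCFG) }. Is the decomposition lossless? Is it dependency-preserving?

Lossless test: (CG)⁺ = {ABCG}, which is a superkey of neither fragment — lossy.
Dependency preservation: EFG → A is not contained in any single fragment, but the restricted closure of its left-hand side across the fragments still reaches the right-hand side; the remaining FDs each lie inside some fragment. All dependencies are preserved.

lossy but dependency-preserving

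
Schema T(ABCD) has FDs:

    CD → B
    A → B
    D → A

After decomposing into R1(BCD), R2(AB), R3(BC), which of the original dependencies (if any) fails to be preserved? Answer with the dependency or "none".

D → A

Check D → A: no single fragment contains all of {AD}, and the restricted closure of {D} across the fragments never reaches {A}.
CD → B is preserved.
A → B is preserved.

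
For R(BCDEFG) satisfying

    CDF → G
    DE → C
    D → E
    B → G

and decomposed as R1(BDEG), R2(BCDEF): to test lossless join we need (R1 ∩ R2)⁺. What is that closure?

R1 ∩ R2 = {BDE}.
DE → C applies, adding C
B → G applies, adding G
Closure: {BCDEG}.

BCDEG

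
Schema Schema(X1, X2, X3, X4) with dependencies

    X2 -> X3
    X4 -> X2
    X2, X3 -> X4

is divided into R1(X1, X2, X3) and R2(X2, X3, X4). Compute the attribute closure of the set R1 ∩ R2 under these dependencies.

X2, X3, X4

R1 ∩ R2 = {X2, X3}.
X2, X3 → X4 applies, adding X4
Closure: {X2, X3, X4}.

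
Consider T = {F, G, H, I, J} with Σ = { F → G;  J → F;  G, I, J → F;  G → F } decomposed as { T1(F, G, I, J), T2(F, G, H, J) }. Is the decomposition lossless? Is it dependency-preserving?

lossy but dependency-preserving

Lossless test: (F, G, J)⁺ = {F, G, J}, which is a superkey of neither fragment — lossy.
Dependency preservation: every FD's attributes lie within a single fragment, so each can be enforced locally — preserved.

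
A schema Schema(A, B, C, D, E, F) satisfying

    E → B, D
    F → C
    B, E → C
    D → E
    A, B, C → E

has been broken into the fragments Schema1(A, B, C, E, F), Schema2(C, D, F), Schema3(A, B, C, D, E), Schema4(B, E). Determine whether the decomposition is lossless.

Yes

Chase test. Columns are A, B, C, D, E, F; row i has aⱼ where attribute j ∈ Schemai, else bᵢⱼ.
Initial tableau (one row per fragment):
  row 1: a1 a2 a3 b14 a5 a6
  row 2: b21 b22 a3 a4 b25 a6
  row 3: a1 a2 a3 a4 a5 b36
  row 4: b41 a2 b43 b44 a5 b46
Rows 1 and 3 agree on E; apply E→B, D and equate their B, D entries.
Rows 1 and 4 agree on E; apply E→B, D and equate their B, D entries.
Rows 1 and 4 agree on B, E; apply B, E→C and equate their C entries.
Rows 1 and 2 agree on D; apply D→E and equate their E entries.
Rows 1 and 2 agree on E; apply E→B, D and equate their B, D entries.
Row 1 is now all distinguished symbols — the join is lossless.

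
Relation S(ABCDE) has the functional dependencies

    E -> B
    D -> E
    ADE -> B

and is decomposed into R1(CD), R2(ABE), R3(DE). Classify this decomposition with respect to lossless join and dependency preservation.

lossy but dependency-preserving

Lossless test (chase): Rows 2 and 3 agree on E; apply E→B and equate their B entries. Rows 1 and 3 agree on D; apply D→E and equate their E entries. Rows 1 and 2 agree on E; apply E→B and equate their B entries. No row becomes fully distinguished — the join is lossy.
Dependency preservation: ADE → B is not contained in any single fragment, but the restricted closure of its left-hand side across the fragments still reaches the right-hand side; the remaining FDs each lie inside some fragment. All dependencies are preserved.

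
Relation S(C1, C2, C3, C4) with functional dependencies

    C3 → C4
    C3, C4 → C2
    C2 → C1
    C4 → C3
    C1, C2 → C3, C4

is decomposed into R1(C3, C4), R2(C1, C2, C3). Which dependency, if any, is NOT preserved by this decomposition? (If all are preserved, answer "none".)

C3 → C4 lies within R1.
C3, C4 → C2: restricted closure across fragments reaches C2.
C2 → C1 lies within R2.
C4 → C3 lies within R1.
C1, C2 → C3, C4: restricted closure across fragments reaches C3, C4.
Every dependency is enforceable on the fragments, so the decomposition is dependency-preserving.

none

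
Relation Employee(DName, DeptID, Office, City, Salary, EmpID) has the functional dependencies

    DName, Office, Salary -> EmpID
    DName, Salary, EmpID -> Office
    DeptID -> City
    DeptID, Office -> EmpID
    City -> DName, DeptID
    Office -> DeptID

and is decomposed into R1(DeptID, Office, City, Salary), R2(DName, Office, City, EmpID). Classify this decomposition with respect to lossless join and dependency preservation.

Lossless test: (Office, City)⁺ = {DName, DeptID, Office, City, EmpID}, which contains all of one fragment — lossless.
Dependency preservation: the restricted closure of {DName, Salary, EmpID} across the fragments never reaches {Office}, so DName, Salary, EmpID → Office cannot be enforced without a join — not preserved.

lossless but not dependency-preserving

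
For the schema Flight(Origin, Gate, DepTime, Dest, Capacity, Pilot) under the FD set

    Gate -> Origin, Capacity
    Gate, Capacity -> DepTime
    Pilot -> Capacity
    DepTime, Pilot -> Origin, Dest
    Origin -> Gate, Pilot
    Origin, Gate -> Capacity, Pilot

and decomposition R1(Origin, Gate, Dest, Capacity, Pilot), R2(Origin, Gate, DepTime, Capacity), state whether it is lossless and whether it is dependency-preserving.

Lossless test: (Origin, Gate, Capacity)⁺ = {Origin, Gate, DepTime, Dest, Capacity, Pilot}, which contains all of one fragment — lossless.
Dependency preservation: the restricted closure of {DepTime, Pilot} across the fragments never reaches {Origin, Dest}, so DepTime, Pilot → Origin, Dest cannot be enforced without a join — not preserved.

lossless but not dependency-preserving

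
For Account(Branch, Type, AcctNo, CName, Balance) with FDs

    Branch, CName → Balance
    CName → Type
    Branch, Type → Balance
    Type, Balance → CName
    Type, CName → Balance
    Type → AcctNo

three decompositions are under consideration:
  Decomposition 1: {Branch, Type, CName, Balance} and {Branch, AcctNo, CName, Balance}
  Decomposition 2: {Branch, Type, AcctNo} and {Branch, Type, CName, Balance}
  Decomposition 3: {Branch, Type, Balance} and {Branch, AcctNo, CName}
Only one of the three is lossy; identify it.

Decomposition 1: common = {Branch, CName, Balance}, closure = {Branch, Type, AcctNo, CName, Balance} → lossless.
Decomposition 2: common = {Branch, Type}, closure = {Branch, Type, AcctNo, CName, Balance} → lossless.
Decomposition 3: common = {Branch}, closure = {Branch} → lossy.

Decomposition 3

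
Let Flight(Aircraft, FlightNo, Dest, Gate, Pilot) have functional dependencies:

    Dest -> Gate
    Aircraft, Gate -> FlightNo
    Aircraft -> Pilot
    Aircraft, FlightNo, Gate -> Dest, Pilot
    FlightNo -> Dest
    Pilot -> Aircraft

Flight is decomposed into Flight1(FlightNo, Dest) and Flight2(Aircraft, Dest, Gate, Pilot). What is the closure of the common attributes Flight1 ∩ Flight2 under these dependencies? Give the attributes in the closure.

Flight1 ∩ Flight2 = {Dest}.
Dest → Gate applies, adding Gate
Closure: {Dest, Gate}.

Dest, Gate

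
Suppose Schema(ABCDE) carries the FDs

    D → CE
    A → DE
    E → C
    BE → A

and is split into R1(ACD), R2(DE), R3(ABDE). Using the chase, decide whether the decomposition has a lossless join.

Chase test. Columns are ABCDE; row i has aⱼ where attribute j ∈ Ri, else bᵢⱼ.
Initial tableau (one row per fragment):
  row 1: a1 b12 a3 a4 b15
  row 2: b21 b22 b23 a4 a5
  row 3: a1 a2 b33 a4 a5
Rows 1 and 2 agree on D; apply D→CE and equate their CE entries.
Rows 1 and 3 agree on D; apply D→CE and equate their CE entries.
Row 3 is now all distinguished symbols — the join is lossless.

Yes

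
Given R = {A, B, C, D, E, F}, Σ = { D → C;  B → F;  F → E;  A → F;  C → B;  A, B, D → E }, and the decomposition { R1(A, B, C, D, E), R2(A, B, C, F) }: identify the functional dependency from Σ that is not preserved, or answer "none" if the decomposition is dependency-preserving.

Check F → E: no single fragment contains all of {E, F}, and the restricted closure of {F} across the fragments never reaches {E}.
D → C is preserved.
B → F is preserved.
A → F is preserved.
C → B is preserved.
A, B, D → E is preserved.

F → E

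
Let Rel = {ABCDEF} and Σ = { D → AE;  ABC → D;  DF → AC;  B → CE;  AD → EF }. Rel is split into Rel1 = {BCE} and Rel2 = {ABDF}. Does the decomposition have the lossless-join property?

Yes

Common attributes: Rel1 ∩ Rel2 = {B}.
Closure of {B}: B → CE applies, adding CE. So (B)⁺ = {BCE}.
This closure contains every attribute of Rel1, so Rel1 ∩ Rel2 → Rel1. The join is lossless.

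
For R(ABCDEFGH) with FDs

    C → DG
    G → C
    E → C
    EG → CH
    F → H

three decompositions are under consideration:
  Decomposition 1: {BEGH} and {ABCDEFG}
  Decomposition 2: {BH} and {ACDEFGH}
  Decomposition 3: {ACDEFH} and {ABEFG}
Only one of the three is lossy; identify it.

Decomposition 1: common = {BEG}, closure = {BCDEGH} → lossless.
Decomposition 2: common = {H}, closure = {H} → lossy.
Decomposition 3: common = {AEF}, closure = {ACDEFGH} → lossless.

Decomposition 2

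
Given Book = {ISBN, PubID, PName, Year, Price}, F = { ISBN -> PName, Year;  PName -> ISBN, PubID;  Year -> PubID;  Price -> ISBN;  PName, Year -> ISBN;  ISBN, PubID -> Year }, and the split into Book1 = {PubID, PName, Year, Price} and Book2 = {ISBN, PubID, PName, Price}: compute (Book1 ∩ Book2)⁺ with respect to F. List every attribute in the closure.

ISBN, PubID, PName, Year, Price

Book1 ∩ Book2 = {PubID, PName, Price}.
PName → ISBN, PubID applies, adding ISBN
ISBN, PubID → Year applies, adding Year
Closure: {ISBN, PubID, PName, Year, Price}.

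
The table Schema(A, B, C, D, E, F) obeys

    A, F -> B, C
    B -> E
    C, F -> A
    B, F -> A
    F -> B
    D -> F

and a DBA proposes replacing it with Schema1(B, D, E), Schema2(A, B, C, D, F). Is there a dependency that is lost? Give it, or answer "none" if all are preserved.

A, F → B, C lies within Schema2.
B → E lies within Schema1.
C, F → A lies within Schema2.
B, F → A lies within Schema2.
F → B lies within Schema2.
D → F lies within Schema2.
Every dependency is enforceable on the fragments, so the decomposition is dependency-preserving.

none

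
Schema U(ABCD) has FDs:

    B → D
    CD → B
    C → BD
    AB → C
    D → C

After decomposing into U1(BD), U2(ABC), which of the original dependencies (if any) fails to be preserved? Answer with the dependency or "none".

none

B → D lies within U1.
CD → B: restricted closure across fragments reaches B.
C → BD: restricted closure across fragments reaches BD.
AB → C lies within U2.
D → C: restricted closure across fragments reaches C.
Every dependency is enforceable on the fragments, so the decomposition is dependency-preserving.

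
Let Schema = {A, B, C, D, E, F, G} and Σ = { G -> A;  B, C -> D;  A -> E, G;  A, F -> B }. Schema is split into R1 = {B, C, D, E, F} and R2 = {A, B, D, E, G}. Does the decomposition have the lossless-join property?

No

Common attributes: R1 ∩ R2 = {B, D, E}.
No dependency enlarges {B, D, E}, so (B, D, E)⁺ = {B, D, E}.
The closure contains neither all of R1 = {B, C, D, E, F} nor all of R2 = {A, B, D, E, G}, so the common attributes are not a superkey of either fragment. The join is lossy.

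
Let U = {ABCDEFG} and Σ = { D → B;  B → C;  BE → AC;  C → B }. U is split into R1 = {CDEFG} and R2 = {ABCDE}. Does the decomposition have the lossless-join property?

Yes

Common attributes: R1 ∩ R2 = {CDE}.
Closure of {CDE}: D → B applies, adding B; BE → AC applies, adding A. So (CDE)⁺ = {ABCDE}.
This closure contains every attribute of R2, so R1 ∩ R2 → R2. The join is lossless.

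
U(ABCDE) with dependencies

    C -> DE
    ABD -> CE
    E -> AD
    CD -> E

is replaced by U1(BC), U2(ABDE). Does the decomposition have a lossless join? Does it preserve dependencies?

lossy and not dependency-preserving

Lossless test: (B)⁺ = {B}, which is a superkey of neither fragment — lossy.
Dependency preservation: the restricted closure of {C} across the fragments never reaches {DE}, so C → DE cannot be enforced without a join — not preserved.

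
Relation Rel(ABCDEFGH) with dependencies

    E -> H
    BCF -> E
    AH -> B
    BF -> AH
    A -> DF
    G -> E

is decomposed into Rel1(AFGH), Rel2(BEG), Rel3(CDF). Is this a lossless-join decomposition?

No

Chase test. Columns are ABCDEFGH; row i has aⱼ where attribute j ∈ Reli, else bᵢⱼ.
Initial tableau (one row per fragment):
  row 1: a1 b12 b13 b14 b15 a6 a7 a8
  row 2: b21 a2 b23 b24 a5 b26 a7 b28
  row 3: b31 b32 a3 a4 b35 a6 b37 b38
Rows 1 and 2 agree on G; apply G→E and equate their E entries.
Rows 1 and 2 agree on E; apply E→H and equate their H entries.
No row becomes fully distinguished — the join is lossy.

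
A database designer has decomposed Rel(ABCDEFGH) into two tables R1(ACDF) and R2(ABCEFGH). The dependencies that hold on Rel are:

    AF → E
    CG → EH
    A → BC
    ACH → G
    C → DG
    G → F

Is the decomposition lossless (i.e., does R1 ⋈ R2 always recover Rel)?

Yes

Common attributes: R1 ∩ R2 = {ACF}.
Closure of {ACF}: AF → E applies, adding E; A → BC applies, adding B; C → DG applies, adding DG; CG → EH applies, adding H. So (ACF)⁺ = {ABCDEFGH}.
This closure contains every attribute of R1, so R1 ∩ R2 → R1. The join is lossless.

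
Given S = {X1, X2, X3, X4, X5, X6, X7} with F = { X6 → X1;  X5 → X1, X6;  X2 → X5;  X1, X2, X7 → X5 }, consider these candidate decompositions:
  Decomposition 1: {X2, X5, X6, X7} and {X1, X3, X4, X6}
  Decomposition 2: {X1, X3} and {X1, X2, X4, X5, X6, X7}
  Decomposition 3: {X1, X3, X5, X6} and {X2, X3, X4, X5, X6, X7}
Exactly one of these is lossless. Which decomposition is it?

Decomposition 1: common = {X6}, closure = {X1, X6} → lossy.
Decomposition 2: common = {X1}, closure = {X1} → lossy.
Decomposition 3: common = {X3, X5, X6}, closure = {X1, X3, X5, X6} → lossless.

Decomposition 3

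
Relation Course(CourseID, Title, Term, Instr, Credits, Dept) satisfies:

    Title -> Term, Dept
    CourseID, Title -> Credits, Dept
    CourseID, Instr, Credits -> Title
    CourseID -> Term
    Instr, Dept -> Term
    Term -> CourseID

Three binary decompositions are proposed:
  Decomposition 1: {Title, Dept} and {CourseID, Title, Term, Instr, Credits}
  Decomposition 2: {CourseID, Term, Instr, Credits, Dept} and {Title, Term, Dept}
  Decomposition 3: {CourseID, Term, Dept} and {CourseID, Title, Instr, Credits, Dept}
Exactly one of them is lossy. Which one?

Decomposition 1: common = {Title}, closure = {CourseID, Title, Term, Credits, Dept} → lossless.
Decomposition 2: common = {Term, Dept}, closure = {CourseID, Term, Dept} → lossy.
Decomposition 3: common = {CourseID, Dept}, closure = {CourseID, Term, Dept} → lossless.

Decomposition 2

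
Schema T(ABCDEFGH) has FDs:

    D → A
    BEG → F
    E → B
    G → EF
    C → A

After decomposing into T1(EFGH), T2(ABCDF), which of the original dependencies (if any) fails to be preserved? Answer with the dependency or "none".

Check E → B: no single fragment contains all of {BE}, and the restricted closure of {E} across the fragments never reaches {B}.
D → A is preserved.
BEG → F is preserved.
G → EF is preserved.
C → A is preserved.

E → B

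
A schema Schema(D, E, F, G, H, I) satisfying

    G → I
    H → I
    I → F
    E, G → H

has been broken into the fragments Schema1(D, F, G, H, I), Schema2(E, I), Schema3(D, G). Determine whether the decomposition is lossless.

Chase test. Columns are D, E, F, G, H, I; row i has aⱼ where attribute j ∈ Schemai, else bᵢⱼ.
Initial tableau (one row per fragment):
  row 1: a1 b12 a3 a4 a5 a6
  row 2: b21 a2 b23 b24 b25 a6
  row 3: a1 b32 b33 a4 b35 b36
Rows 1 and 3 agree on G; apply G→I and equate their I entries.
Rows 1 and 2 agree on I; apply I→F and equate their F entries.
Rows 1 and 3 agree on I; apply I→F and equate their F entries.
No row becomes fully distinguished — the join is lossy.

No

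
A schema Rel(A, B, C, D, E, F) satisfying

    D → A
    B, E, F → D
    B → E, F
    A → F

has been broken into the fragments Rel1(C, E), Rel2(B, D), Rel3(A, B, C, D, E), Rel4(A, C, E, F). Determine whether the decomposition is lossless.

Chase test. Columns are A, B, C, D, E, F; row i has aⱼ where attribute j ∈ Reli, else bᵢⱼ.
Initial tableau (one row per fragment):
  row 1: b11 b12 a3 b14 a5 b16
  row 2: b21 a2 b23 a4 b25 b26
  row 3: a1 a2 a3 a4 a5 b36
  row 4: a1 b42 a3 b44 a5 a6
Rows 2 and 3 agree on D; apply D→A and equate their A entries.
Rows 2 and 3 agree on B; apply B→E, F and equate their E, F entries.
Rows 2 and 4 agree on A; apply A→F and equate their F entries.
Row 3 is now all distinguished symbols — the join is lossless.

Yes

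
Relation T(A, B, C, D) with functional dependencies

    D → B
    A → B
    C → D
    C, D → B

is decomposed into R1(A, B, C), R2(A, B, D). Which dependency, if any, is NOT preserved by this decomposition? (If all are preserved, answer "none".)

C → D

Check C → D: no single fragment contains all of {C, D}, and the restricted closure of {C} across the fragments never reaches {D}.
D → B is preserved.
A → B is preserved.
C, D → B is preserved.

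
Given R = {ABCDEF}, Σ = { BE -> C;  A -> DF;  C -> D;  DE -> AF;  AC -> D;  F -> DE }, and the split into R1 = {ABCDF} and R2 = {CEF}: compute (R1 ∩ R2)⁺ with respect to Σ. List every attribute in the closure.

ACDEF

R1 ∩ R2 = {CF}.
C → D applies, adding D
F → DE applies, adding E
DE → AF applies, adding A
Closure: {ACDEF}.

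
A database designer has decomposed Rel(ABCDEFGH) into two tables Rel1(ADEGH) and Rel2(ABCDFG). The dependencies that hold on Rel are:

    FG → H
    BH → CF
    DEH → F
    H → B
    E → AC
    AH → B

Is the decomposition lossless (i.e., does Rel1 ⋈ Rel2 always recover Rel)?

No

Common attributes: Rel1 ∩ Rel2 = {ADG}.
No dependency enlarges {ADG}, so (ADG)⁺ = {ADG}.
The closure contains neither all of Rel1 = {ADEGH} nor all of Rel2 = {ABCDFG}, so the common attributes are not a superkey of either fragment. The join is lossy.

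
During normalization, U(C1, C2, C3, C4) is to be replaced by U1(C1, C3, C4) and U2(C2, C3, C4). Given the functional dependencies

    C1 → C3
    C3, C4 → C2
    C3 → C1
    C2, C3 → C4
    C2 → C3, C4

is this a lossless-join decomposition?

Common attributes: U1 ∩ U2 = {C3, C4}.
Closure of {C3, C4}: C3, C4 → C2 applies, adding C2; C3 → C1 applies, adding C1. So (C3, C4)⁺ = {C1, C2, C3, C4}.
This closure contains every attribute of U1, so U1 ∩ U2 → U1. The join is lossless.

Yes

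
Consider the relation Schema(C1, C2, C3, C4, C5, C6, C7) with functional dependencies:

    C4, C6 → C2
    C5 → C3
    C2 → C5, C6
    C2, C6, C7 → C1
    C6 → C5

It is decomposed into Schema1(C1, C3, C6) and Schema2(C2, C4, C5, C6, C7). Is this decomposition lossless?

No

Common attributes: Schema1 ∩ Schema2 = {C6}.
Closure of {C6}: C6 → C5 applies, adding C5; C5 → C3 applies, adding C3. So (C6)⁺ = {C3, C5, C6}.
The closure contains neither all of Schema1 = {C1, C3, C6} nor all of Schema2 = {C2, C4, C5, C6, C7}, so the common attributes are not a superkey of either fragment. The join is lossy.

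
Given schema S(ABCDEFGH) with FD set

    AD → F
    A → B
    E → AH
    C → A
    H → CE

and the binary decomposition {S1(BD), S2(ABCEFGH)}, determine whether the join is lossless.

Common attributes: S1 ∩ S2 = {B}.
No dependency enlarges {B}, so (B)⁺ = {B}.
The closure contains neither all of S1 = {BD} nor all of S2 = {ABCEFGH}, so the common attributes are not a superkey of either fragment. The join is lossy.

No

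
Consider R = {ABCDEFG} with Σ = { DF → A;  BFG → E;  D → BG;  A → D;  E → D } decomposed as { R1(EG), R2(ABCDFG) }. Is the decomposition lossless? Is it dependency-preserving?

Lossless test: (G)⁺ = {G}, which is a superkey of neither fragment — lossy.
Dependency preservation: the restricted closure of {BFG} across the fragments never reaches {E}, so BFG → E cannot be enforced without a join — not preserved.

lossy and not dependency-preserving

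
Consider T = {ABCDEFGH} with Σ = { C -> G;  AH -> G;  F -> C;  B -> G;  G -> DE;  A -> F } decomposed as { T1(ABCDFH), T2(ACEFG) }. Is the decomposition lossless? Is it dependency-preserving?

lossless but not dependency-preserving

Lossless test: (ACF)⁺ = {ACDEFG}, which contains all of one fragment — lossless.
Dependency preservation: the restricted closure of {B} across the fragments never reaches {G}, so B → G cannot be enforced without a join — not preserved.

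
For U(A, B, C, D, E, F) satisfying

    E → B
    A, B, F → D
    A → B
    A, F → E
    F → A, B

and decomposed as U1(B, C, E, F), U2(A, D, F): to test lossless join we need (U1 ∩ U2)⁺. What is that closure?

U1 ∩ U2 = {F}.
F → A, B applies, adding A, B
A, B, F → D applies, adding D
A, F → E applies, adding E
Closure: {A, B, D, E, F}.

A, B, D, E, F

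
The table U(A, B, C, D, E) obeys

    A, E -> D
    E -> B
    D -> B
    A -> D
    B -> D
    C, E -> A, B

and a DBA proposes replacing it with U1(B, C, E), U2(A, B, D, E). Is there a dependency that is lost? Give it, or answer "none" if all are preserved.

C, E -> A, B

Check C, E → A, B: no single fragment contains all of {A, B, C, E}, and the restricted closure of {C, E} across the fragments never reaches {A, B}.
A, E → D is preserved.
E → B is preserved.
D → B is preserved.
A → D is preserved.
B → D is preserved.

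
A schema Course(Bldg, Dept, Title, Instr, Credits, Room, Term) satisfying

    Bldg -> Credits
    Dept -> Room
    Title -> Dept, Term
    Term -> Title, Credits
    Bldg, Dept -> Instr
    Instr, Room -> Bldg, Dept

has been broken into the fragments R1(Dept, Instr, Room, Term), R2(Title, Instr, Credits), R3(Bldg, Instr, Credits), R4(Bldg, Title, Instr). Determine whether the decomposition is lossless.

No

Chase test. Columns are Bldg, Dept, Title, Instr, Credits, Room, Term; row i has aⱼ where attribute j ∈ Ri, else bᵢⱼ.
Initial tableau (one row per fragment):
  row 1: b11 a2 b13 a4 b15 a6 a7
  row 2: b21 b22 a3 a4 a5 b26 b27
  row 3: a1 b32 b33 a4 a5 b36 b37
  row 4: a1 b42 a3 a4 b45 b46 b47
Rows 3 and 4 agree on Bldg; apply Bldg→Credits and equate their Credits entries.
Rows 2 and 4 agree on Title; apply Title→Dept, Term and equate their Dept, Term entries.
Rows 2 and 4 agree on Dept; apply Dept→Room and equate their Room entries.
Rows 2 and 4 agree on Instr, Room; apply Instr, Room→Bldg, Dept and equate their Bldg, Dept entries.
No row becomes fully distinguished — the join is lossy.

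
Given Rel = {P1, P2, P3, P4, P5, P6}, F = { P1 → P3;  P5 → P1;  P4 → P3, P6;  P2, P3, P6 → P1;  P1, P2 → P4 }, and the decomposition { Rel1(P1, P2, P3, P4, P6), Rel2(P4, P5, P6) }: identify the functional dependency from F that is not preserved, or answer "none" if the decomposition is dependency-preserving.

P5 → P1

Check P5 → P1: no single fragment contains all of {P1, P5}, and the restricted closure of {P5} across the fragments never reaches {P1}.
P1 → P3 is preserved.
P4 → P3, P6 is preserved.
P2, P3, P6 → P1 is preserved.
P1, P2 → P4 is preserved.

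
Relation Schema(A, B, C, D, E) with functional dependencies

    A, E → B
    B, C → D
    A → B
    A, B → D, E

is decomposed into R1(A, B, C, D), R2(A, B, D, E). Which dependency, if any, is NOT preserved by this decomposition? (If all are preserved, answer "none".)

none

A, E → B lies within R2.
B, C → D lies within R1.
A → B lies within R1.
A, B → D, E lies within R2.
Every dependency is enforceable on the fragments, so the decomposition is dependency-preserving.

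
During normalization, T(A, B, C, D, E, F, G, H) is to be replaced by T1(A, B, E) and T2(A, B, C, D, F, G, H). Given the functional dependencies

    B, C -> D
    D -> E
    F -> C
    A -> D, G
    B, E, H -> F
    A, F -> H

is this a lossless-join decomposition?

Yes

Common attributes: T1 ∩ T2 = {A, B}.
Closure of {A, B}: A → D, G applies, adding D, G; D → E applies, adding E. So (A, B)⁺ = {A, B, D, E, G}.
This closure contains every attribute of T1, so T1 ∩ T2 → T1. The join is lossless.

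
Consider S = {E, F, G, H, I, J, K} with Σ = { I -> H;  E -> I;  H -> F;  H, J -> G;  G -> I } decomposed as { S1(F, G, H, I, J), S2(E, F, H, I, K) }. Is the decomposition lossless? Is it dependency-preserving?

Lossless test: (F, H, I)⁺ = {F, H, I}, which is a superkey of neither fragment — lossy.
Dependency preservation: every FD's attributes lie within a single fragment, so each can be enforced locally — preserved.

lossy but dependency-preserving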